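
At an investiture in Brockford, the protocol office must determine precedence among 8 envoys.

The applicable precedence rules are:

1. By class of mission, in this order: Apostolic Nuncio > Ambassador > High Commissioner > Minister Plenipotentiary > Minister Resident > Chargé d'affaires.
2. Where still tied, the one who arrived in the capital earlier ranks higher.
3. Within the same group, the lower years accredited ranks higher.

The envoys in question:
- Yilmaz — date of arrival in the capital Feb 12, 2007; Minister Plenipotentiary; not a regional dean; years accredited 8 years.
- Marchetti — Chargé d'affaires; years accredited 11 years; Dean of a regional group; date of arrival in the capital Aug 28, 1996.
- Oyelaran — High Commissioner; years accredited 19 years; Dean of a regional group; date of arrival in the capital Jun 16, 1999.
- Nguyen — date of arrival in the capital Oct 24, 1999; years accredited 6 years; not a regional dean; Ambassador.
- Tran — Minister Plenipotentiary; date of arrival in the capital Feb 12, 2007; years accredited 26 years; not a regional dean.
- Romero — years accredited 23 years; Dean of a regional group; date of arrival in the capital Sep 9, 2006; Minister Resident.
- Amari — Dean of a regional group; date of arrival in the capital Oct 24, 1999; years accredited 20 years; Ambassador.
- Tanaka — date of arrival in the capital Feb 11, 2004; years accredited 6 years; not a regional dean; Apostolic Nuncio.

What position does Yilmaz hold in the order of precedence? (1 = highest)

By class of mission: Tanaka (Apostolic Nuncio); then Nguyen and Amari (Ambassador); then Oyelaran (High Commissioner); then Yilmaz and Tran (Minister Plenipotentiary); then Romero (Minister Resident); then Marchetti (Chargé d'affaires).
Nguyen and Amari both have date of arrival in the capital Oct 24, 1999, so the next rule applies.
Among Nguyen and Amari, by years accredited (lower first): Nguyen (6 years) before Amari (20 years).
Yilmaz and Tran both have date of arrival in the capital Feb 12, 2007, so the next rule applies.
Among Yilmaz and Tran, by years accredited (lower first): Yilmaz (8 years) before Tran (26 years).
Order: Tanaka, Nguyen, Amari, Oyelaran, Yilmaz, Tran, Romero, Marchetti. So position 5.

5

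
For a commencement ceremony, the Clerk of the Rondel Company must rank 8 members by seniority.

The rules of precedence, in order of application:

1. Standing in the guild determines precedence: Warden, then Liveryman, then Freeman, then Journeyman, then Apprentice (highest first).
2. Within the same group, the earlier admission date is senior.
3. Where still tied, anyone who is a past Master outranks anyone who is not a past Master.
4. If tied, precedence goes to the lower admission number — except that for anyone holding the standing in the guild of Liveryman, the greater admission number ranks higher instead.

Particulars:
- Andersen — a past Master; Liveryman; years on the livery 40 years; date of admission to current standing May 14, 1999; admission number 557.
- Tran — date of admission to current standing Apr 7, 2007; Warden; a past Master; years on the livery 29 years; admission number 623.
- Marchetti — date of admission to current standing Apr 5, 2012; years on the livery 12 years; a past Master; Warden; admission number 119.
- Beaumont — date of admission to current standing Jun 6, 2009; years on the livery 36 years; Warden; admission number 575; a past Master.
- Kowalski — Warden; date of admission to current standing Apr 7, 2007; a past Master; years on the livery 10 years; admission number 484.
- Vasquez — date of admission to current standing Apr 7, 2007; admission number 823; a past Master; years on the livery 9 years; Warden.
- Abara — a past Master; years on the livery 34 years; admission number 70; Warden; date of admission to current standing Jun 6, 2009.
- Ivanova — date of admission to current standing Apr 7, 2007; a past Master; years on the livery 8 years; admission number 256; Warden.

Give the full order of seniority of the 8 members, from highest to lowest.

By standing in the guild: Ivanova, Kowalski, Tran, Vasquez, Abara, Beaumont and Marchetti (Warden); then Andersen (Liveryman).
Among Ivanova, Kowalski, Tran, Vasquez, Abara, Beaumont and Marchetti, by date of admission to current standing (earlier first): Ivanova, Kowalski, Tran and Vasquez (Apr 7, 2007) before Abara and Beaumont (Jun 6, 2009) before Marchetti (Apr 5, 2012).
Ivanova, Kowalski, Tran and Vasquez are each a past Master, so the next rule applies.
Among Ivanova, Kowalski, Tran and Vasquez, by admission number (lower first): Ivanova (256) before Kowalski (484) before Tran (623) before Vasquez (823).
Abara and Beaumont are each a past Master, so the next rule applies.
Among Abara and Beaumont, by admission number (lower first): Abara (70) before Beaumont (575).
Full order: Ivanova, Kowalski, Tran, Vasquez, Abara, Beaumont, Marchetti, Andersen.

Ivanova, Kowalski, Tran, Vasquez, Abara, Beaumont, Marchetti, Andersen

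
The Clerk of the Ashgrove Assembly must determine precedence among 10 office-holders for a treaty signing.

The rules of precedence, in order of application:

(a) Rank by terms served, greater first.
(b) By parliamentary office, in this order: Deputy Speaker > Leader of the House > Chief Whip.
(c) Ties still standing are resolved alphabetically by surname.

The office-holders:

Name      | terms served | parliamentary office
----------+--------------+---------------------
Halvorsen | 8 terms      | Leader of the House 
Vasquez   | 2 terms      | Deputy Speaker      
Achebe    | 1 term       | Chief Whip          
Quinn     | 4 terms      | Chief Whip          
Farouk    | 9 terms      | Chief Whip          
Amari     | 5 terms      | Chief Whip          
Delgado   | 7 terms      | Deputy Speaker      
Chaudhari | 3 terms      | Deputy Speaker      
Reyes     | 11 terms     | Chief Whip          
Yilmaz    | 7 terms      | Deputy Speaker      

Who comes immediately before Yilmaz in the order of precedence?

Delgado

By terms served (higher first): Reyes (11 terms); then Farouk (9 terms); then Halvorsen (8 terms); then Delgado and Yilmaz (both 7 terms); then Amari (5 terms); then Quinn (4 terms); then Chaudhari (3 terms); then Vasquez (2 terms); then Achebe (1 term).
Delgado and Yilmaz are each Deputy Speaker, so the next rule applies.
Among Delgado and Yilmaz, alphabetically by surname: Delgado before Yilmaz.
Order: Reyes, Farouk, Halvorsen, Delgado, Yilmaz, Amari, Quinn, Chaudhari, Vasquez, Achebe.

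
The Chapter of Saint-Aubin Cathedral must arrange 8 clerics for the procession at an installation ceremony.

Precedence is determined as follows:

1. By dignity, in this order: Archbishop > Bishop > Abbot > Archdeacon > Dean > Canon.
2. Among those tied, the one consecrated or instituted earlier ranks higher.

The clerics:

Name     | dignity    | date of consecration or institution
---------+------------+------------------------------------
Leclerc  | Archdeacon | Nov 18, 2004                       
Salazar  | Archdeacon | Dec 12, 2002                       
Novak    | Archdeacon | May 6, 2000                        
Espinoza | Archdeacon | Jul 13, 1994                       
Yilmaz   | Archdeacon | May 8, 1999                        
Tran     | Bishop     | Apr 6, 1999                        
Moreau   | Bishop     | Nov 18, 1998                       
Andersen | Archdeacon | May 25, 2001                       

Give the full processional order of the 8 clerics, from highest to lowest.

By dignity: Moreau and Tran (Bishop); then Espinoza, Yilmaz, Novak, Andersen, Salazar and Leclerc (Archdeacon).
Among Moreau and Tran, by date of consecration or institution (earlier first): Moreau (Nov 18, 1998) before Tran (Apr 6, 1999).
Among Espinoza, Yilmaz, Novak, Andersen, Salazar and Leclerc, by date of consecration or institution (earlier first): Espinoza (Jul 13, 1994) before Yilmaz (May 8, 1999) before Novak (May 6, 2000) before Andersen (May 25, 2001) before Salazar (Dec 12, 2002) before Leclerc (Nov 18, 2004).
Full order: Moreau, Tran, Espinoza, Yilmaz, Novak, Andersen, Salazar, Leclerc.

Moreau, Tran, Espinoza, Yilmaz, Novak, Andersen, Salazar, Leclerc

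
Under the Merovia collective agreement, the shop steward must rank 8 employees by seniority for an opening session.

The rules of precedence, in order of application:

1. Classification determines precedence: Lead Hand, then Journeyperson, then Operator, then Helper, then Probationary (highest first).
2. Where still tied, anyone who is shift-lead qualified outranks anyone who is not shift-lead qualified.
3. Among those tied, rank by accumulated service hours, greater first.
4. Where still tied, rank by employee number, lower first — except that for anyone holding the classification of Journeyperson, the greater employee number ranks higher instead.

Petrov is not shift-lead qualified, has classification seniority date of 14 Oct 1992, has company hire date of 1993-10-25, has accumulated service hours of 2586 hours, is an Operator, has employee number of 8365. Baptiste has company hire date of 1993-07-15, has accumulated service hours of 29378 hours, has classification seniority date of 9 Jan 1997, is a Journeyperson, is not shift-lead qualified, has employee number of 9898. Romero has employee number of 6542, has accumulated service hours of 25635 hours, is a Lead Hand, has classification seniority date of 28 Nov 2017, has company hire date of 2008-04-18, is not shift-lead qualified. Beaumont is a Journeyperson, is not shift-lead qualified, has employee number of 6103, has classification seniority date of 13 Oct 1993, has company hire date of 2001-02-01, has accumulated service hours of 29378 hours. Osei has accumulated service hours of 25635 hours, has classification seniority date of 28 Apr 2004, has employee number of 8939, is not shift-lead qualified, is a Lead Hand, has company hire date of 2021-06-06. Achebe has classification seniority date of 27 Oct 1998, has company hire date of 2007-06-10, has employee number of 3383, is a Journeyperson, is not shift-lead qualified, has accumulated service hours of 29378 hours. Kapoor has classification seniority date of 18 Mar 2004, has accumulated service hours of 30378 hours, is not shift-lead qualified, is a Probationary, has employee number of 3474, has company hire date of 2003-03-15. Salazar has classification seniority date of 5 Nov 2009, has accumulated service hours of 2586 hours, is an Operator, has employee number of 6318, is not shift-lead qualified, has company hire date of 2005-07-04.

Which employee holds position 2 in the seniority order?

Osei

By classification: Romero and Osei (Lead Hand); then Baptiste, Beaumont and Achebe (Journeyperson); then Salazar and Petrov (Operator); then Kapoor (Probationary).
Romero and Osei are each not shift-lead qualified, so the next rule applies.
Romero and Osei both have accumulated service hours 25635 hours, so the next rule applies.
Among Romero and Osei, by employee number (lower first): Romero (6542) before Osei (8939).
Baptiste, Beaumont and Achebe are each not shift-lead qualified, so the next rule applies.
Baptiste, Beaumont and Achebe all have accumulated service hours 29378 hours, so the next rule applies.
Among Baptiste, Beaumont and Achebe, by employee number (higher first) (reversed rule for this group): Baptiste (9898) before Beaumont (6103) before Achebe (3383).
Salazar and Petrov are each not shift-lead qualified, so the next rule applies.
Salazar and Petrov both have accumulated service hours 2586 hours, so the next rule applies.
Among Salazar and Petrov, by employee number (lower first): Salazar (6318) before Petrov (8365).
Order: Romero, Osei, Baptiste, Beaumont, Achebe, Salazar, Petrov, Kapoor.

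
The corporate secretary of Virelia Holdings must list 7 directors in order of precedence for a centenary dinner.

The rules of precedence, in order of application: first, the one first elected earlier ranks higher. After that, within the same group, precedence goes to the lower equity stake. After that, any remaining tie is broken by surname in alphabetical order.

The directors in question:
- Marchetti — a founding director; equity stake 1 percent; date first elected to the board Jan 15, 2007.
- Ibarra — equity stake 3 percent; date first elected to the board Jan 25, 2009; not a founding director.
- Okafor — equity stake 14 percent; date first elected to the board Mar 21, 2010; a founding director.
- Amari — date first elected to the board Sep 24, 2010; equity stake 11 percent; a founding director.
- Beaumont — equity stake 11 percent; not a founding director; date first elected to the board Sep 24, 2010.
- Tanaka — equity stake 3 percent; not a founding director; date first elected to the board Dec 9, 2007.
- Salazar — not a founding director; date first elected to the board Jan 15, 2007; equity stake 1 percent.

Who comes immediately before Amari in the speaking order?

By date first elected to the board (earlier first): Marchetti and Salazar (both Jan 15, 2007); then Tanaka (Dec 9, 2007); then Ibarra (Jan 25, 2009); then Okafor (Mar 21, 2010); then Amari and Beaumont (both Sep 24, 2010).
Marchetti and Salazar both have equity stake 1 percent, so the next rule applies.
Among Marchetti and Salazar, alphabetically by surname: Marchetti before Salazar.
Amari and Beaumont both have equity stake 11 percent, so the next rule applies.
Among Amari and Beaumont, alphabetically by surname: Amari before Beaumont.
Order: Marchetti, Salazar, Tanaka, Ibarra, Okafor, Amari, Beaumont.

Okafor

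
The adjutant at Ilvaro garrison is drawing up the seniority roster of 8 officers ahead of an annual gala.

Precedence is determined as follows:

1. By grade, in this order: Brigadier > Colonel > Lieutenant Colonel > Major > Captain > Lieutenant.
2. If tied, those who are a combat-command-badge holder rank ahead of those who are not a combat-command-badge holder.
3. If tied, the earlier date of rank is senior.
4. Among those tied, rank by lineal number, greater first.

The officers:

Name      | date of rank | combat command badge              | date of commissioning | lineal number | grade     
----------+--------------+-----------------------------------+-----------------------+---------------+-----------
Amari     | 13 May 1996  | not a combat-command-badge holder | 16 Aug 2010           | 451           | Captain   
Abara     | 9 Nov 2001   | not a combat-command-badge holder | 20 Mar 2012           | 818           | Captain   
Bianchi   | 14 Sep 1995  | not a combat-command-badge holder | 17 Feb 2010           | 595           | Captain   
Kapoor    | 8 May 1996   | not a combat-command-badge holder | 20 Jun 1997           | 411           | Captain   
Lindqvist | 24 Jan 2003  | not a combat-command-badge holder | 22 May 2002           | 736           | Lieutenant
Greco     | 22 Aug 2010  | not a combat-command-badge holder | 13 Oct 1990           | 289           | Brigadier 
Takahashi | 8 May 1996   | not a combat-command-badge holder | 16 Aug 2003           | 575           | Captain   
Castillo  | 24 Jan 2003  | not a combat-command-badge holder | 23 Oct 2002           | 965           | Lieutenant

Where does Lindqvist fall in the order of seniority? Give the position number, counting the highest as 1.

By grade: Greco (Brigadier); then Bianchi, Takahashi, Kapoor, Amari and Abara (Captain); then Castillo and Lindqvist (Lieutenant).
Bianchi, Takahashi, Kapoor, Amari and Abara are each not a combat-command-badge holder, so the next rule applies.
Among Bianchi, Takahashi, Kapoor, Amari and Abara, by date of rank (earlier first): Bianchi (14 Sep 1995) before Takahashi and Kapoor (8 May 1996) before Amari (13 May 1996) before Abara (9 Nov 2001).
Among Takahashi and Kapoor, by lineal number (higher first): Takahashi (575) before Kapoor (411).
Castillo and Lindqvist are each not a combat-command-badge holder, so the next rule applies.
Castillo and Lindqvist both have date of rank 24 Jan 2003, so the next rule applies.
Among Castillo and Lindqvist, by lineal number (higher first): Castillo (965) before Lindqvist (736).
Order: Greco, Bianchi, Takahashi, Kapoor, Amari, Abara, Castillo, Lindqvist. So position 8.

8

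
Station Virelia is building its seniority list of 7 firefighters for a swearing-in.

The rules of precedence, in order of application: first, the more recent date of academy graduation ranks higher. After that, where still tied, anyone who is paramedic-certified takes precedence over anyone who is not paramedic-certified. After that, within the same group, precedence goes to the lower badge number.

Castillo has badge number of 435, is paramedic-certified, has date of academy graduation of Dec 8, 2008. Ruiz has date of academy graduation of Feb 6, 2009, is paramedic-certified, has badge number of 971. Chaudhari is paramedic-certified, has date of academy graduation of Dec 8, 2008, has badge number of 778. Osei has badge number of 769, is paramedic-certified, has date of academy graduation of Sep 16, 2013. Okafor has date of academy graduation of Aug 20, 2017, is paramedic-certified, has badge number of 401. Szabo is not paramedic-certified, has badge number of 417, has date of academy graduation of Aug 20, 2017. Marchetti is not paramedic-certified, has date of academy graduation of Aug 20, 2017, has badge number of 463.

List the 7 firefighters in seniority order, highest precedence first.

Okafor, Szabo, Marchetti, Osei, Ruiz, Castillo, Chaudhari

By date of academy graduation (later first): Okafor, Szabo and Marchetti (each Aug 20, 2017); then Osei (Sep 16, 2013); then Ruiz (Feb 6, 2009); then Castillo and Chaudhari (both Dec 8, 2008).
Among Okafor, Szabo and Marchetti, paramedic-certified before not paramedic-certified: Okafor (paramedic-certified) before Szabo and Marchetti (not paramedic-certified).
Among Szabo and Marchetti, by badge number (lower first): Szabo (417) before Marchetti (463).
Castillo and Chaudhari are each paramedic-certified, so the next rule applies.
Among Castillo and Chaudhari, by badge number (lower first): Castillo (435) before Chaudhari (778).
Full order: Okafor, Szabo, Marchetti, Osei, Ruiz, Castillo, Chaudhari.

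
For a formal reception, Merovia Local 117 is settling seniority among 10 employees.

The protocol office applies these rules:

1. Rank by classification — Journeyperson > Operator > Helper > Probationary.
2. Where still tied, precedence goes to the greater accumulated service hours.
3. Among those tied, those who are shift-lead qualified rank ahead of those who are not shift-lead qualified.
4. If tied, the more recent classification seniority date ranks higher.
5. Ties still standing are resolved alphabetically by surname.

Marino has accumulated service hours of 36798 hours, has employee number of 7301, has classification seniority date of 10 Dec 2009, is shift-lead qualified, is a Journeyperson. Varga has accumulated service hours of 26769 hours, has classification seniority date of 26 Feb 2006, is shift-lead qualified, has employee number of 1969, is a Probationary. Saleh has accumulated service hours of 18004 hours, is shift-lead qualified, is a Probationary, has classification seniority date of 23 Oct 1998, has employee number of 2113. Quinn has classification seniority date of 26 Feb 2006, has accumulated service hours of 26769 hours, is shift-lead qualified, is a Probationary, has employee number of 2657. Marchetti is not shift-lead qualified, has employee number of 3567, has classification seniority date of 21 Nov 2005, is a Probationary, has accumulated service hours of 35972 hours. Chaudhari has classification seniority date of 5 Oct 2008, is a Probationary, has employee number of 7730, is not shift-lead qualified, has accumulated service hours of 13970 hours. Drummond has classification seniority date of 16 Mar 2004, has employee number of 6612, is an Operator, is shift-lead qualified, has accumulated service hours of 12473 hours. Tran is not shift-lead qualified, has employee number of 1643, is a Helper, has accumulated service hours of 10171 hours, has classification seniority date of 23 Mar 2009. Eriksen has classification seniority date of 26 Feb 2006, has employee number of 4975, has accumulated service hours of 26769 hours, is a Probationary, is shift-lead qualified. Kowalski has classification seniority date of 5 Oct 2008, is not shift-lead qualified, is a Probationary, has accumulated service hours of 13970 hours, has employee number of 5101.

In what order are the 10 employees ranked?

Marino, Drummond, Tran, Marchetti, Eriksen, Quinn, Varga, Saleh, Chaudhari, Kowalski

By classification: Marino (Journeyperson); then Drummond (Operator); then Tran (Helper); then Marchetti, Eriksen, Quinn, Varga, Saleh, Chaudhari and Kowalski (Probationary).
Among Marchetti, Eriksen, Quinn, Varga, Saleh, Chaudhari and Kowalski, by accumulated service hours (higher first): Marchetti (35972 hours) before Eriksen, Quinn and Varga (26769 hours) before Saleh (18004 hours) before Chaudhari and Kowalski (13970 hours).
Eriksen, Quinn and Varga are each shift-lead qualified, so the next rule applies.
Eriksen, Quinn and Varga all have classification seniority date 26 Feb 2006, so the next rule applies.
Among Eriksen, Quinn and Varga, alphabetically by surname: Eriksen before Quinn before Varga.
Chaudhari and Kowalski are each not shift-lead qualified, so the next rule applies.
Chaudhari and Kowalski both have classification seniority date 5 Oct 2008, so the next rule applies.
Among Chaudhari and Kowalski, alphabetically by surname: Chaudhari before Kowalski.
Full order: Marino, Drummond, Tran, Marchetti, Eriksen, Quinn, Varga, Saleh, Chaudhari, Kowalski.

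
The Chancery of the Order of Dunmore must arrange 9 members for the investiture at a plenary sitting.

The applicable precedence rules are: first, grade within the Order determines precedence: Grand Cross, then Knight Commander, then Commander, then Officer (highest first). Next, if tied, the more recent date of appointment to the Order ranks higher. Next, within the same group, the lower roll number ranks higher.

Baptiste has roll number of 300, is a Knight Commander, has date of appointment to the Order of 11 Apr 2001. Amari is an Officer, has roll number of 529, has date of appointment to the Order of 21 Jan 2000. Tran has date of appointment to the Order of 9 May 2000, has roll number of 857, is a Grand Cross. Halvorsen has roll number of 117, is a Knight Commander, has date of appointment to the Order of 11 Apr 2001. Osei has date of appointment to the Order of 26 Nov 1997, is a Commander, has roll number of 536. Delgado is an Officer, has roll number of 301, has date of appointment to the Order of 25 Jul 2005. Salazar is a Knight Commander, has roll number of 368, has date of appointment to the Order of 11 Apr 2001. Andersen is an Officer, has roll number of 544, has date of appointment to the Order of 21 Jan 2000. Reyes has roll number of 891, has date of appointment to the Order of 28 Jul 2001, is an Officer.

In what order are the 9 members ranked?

Tran, Halvorsen, Baptiste, Salazar, Osei, Delgado, Reyes, Amari, Andersen

By grade within the Order: Tran (Grand Cross); then Halvorsen, Baptiste and Salazar (Knight Commander); then Osei (Commander); then Delgado, Reyes, Amari and Andersen (Officer).
Halvorsen, Baptiste and Salazar all have date of appointment to the Order 11 Apr 2001, so the next rule applies.
Among Halvorsen, Baptiste and Salazar, by roll number (lower first): Halvorsen (117) before Baptiste (300) before Salazar (368).
Among Delgado, Reyes, Amari and Andersen, by date of appointment to the Order (later first): Delgado (25 Jul 2005) before Reyes (28 Jul 2001) before Amari and Andersen (21 Jan 2000).
Among Amari and Andersen, by roll number (lower first): Amari (529) before Andersen (544).
Full order: Tran, Halvorsen, Baptiste, Salazar, Osei, Delgado, Reyes, Amari, Andersen.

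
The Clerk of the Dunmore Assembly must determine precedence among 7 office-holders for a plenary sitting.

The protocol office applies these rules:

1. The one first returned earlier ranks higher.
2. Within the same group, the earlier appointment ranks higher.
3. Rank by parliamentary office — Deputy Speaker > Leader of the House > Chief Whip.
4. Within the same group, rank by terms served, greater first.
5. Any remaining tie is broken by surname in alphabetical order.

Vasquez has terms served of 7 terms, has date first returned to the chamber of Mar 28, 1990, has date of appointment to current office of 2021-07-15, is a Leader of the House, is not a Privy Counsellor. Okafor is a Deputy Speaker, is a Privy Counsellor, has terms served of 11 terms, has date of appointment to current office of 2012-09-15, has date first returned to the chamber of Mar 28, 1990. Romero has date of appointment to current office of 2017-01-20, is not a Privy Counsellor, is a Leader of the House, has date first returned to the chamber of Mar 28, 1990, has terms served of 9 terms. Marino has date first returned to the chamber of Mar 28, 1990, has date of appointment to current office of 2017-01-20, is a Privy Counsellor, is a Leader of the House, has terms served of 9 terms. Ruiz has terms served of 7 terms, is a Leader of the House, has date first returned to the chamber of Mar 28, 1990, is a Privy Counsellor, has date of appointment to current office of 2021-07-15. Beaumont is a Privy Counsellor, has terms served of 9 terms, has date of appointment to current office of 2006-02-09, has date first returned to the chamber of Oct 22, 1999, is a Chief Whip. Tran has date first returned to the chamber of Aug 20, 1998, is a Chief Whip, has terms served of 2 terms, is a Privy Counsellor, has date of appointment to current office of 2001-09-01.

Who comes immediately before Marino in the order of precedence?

Okafor

By date first returned to the chamber (earlier first): Okafor, Marino, Romero, Ruiz and Vasquez (each Mar 28, 1990); then Tran (Aug 20, 1998); then Beaumont (Oct 22, 1999).
Among Okafor, Marino, Romero, Ruiz and Vasquez, by date of appointment to current office (earlier first): Okafor (2012-09-15) before Marino and Romero (2017-01-20) before Ruiz and Vasquez (2021-07-15).
Marino and Romero are each Leader of the House, so the next rule applies.
Marino and Romero both have terms served 9 terms, so the next rule applies.
Among Marino and Romero, alphabetically by surname: Marino before Romero.
Ruiz and Vasquez are each Leader of the House, so the next rule applies.
Ruiz and Vasquez both have terms served 7 terms, so the next rule applies.
Among Ruiz and Vasquez, alphabetically by surname: Ruiz before Vasquez.
Order: Okafor, Marino, Romero, Ruiz, Vasquez, Tran, Beaumont.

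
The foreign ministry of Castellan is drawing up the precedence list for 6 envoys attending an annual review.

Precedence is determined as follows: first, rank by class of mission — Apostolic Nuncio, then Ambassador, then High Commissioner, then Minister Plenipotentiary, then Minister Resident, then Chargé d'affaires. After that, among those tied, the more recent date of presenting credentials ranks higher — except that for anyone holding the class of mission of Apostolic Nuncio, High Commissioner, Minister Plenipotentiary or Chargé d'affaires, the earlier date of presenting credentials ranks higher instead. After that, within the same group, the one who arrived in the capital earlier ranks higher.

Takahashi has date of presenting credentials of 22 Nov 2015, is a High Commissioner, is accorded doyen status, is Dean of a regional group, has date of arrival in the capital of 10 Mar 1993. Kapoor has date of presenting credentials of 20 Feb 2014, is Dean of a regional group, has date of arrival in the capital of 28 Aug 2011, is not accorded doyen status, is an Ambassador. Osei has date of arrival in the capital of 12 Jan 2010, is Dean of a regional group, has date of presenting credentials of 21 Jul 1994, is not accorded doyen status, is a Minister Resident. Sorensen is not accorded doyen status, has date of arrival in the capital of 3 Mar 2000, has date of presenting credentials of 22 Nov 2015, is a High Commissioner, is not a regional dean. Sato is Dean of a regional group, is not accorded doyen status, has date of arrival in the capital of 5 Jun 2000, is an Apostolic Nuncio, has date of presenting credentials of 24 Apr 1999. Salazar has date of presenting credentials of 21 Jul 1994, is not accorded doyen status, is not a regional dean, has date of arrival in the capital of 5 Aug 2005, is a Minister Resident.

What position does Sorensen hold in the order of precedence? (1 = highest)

By class of mission: Sato (Apostolic Nuncio); then Kapoor (Ambassador); then Takahashi and Sorensen (High Commissioner); then Salazar and Osei (Minister Resident).
Takahashi and Sorensen both have date of presenting credentials 22 Nov 2015, so the next rule applies.
Among Takahashi and Sorensen, by date of arrival in the capital (earlier first): Takahashi (10 Mar 1993) before Sorensen (3 Mar 2000).
Salazar and Osei both have date of presenting credentials 21 Jul 1994, so the next rule applies.
Among Salazar and Osei, by date of arrival in the capital (earlier first): Salazar (5 Aug 2005) before Osei (12 Jan 2010).
Order: Sato, Kapoor, Takahashi, Sorensen, Salazar, Osei. So position 4.

4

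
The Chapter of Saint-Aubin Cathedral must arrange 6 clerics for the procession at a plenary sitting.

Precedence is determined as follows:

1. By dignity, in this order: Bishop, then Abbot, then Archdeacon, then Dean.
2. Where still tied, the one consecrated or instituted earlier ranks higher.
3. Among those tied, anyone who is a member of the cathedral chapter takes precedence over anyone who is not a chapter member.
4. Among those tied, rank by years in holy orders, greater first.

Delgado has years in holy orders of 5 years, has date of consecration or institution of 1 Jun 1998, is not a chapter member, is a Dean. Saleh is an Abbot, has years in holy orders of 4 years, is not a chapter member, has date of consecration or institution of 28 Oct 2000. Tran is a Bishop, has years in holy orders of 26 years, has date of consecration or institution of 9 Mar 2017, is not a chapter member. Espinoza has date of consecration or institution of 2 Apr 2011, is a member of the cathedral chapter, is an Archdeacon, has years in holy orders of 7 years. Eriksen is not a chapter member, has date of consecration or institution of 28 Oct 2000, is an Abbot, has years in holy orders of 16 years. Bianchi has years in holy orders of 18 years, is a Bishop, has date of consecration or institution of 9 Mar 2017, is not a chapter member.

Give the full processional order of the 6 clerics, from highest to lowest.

Tran, Bianchi, Eriksen, Saleh, Espinoza, Delgado

By dignity: Tran and Bianchi (Bishop); then Eriksen and Saleh (Abbot); then Espinoza (Archdeacon); then Delgado (Dean).
Tran and Bianchi both have date of consecration or institution 9 Mar 2017, so the next rule applies.
Tran and Bianchi are each not a chapter member, so the next rule applies.
Among Tran and Bianchi, by years in holy orders (higher first): Tran (26 years) before Bianchi (18 years).
Eriksen and Saleh both have date of consecration or institution 28 Oct 2000, so the next rule applies.
Eriksen and Saleh are each not a chapter member, so the next rule applies.
Among Eriksen and Saleh, by years in holy orders (higher first): Eriksen (16 years) before Saleh (4 years).
Full order: Tran, Bianchi, Eriksen, Saleh, Espinoza, Delgado.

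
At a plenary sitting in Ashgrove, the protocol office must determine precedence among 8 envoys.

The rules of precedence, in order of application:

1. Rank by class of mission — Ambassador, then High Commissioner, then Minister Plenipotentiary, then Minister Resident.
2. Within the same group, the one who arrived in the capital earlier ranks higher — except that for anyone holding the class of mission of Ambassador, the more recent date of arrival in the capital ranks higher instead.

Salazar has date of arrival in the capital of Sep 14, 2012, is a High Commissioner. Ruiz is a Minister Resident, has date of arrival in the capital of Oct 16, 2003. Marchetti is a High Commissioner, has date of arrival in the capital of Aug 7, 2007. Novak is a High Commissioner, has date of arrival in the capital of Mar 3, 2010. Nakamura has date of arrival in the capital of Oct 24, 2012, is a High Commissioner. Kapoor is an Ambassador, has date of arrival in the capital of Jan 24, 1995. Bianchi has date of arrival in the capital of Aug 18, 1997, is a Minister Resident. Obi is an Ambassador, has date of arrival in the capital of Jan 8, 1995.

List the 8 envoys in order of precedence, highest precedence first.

By class of mission: Kapoor and Obi (Ambassador); then Marchetti, Novak, Salazar and Nakamura (High Commissioner); then Bianchi and Ruiz (Minister Resident).
Among Kapoor and Obi, by date of arrival in the capital (later first) (reversed rule for this group): Kapoor (Jan 24, 1995) before Obi (Jan 8, 1995).
Among Marchetti, Novak, Salazar and Nakamura, by date of arrival in the capital (earlier first): Marchetti (Aug 7, 2007) before Novak (Mar 3, 2010) before Salazar (Sep 14, 2012) before Nakamura (Oct 24, 2012).
Among Bianchi and Ruiz, by date of arrival in the capital (earlier first): Bianchi (Aug 18, 1997) before Ruiz (Oct 16, 2003).
Full order: Kapoor, Obi, Marchetti, Novak, Salazar, Nakamura, Bianchi, Ruiz.

Kapoor, Obi, Marchetti, Novak, Salazar, Nakamura, Bianchi, Ruiz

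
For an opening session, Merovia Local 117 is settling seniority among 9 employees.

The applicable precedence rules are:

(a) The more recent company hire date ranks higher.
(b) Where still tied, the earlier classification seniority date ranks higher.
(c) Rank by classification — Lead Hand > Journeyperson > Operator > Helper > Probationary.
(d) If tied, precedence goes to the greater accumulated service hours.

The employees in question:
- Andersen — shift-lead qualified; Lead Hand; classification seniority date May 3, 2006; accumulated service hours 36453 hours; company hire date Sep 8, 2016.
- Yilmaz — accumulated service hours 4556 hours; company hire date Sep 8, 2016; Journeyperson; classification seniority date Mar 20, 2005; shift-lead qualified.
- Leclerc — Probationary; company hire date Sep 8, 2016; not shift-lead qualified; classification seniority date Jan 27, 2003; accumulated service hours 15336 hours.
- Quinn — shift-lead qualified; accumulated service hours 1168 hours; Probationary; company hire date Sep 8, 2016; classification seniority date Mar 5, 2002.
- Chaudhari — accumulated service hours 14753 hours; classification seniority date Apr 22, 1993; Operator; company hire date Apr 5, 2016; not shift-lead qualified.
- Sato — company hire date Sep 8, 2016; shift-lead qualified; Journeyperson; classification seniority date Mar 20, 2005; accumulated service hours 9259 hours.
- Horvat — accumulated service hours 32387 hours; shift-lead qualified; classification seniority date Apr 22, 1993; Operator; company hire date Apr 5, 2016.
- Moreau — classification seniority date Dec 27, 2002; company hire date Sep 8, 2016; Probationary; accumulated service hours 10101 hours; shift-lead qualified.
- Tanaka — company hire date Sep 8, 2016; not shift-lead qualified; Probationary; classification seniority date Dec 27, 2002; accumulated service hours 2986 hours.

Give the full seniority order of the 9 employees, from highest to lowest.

By company hire date (later first): Quinn, Moreau, Tanaka, Leclerc, Sato, Yilmaz and Andersen (each Sep 8, 2016); then Horvat and Chaudhari (both Apr 5, 2016).
Among Quinn, Moreau, Tanaka, Leclerc, Sato, Yilmaz and Andersen, by classification seniority date (earlier first): Quinn (Mar 5, 2002) before Moreau and Tanaka (Dec 27, 2002) before Leclerc (Jan 27, 2003) before Sato and Yilmaz (Mar 20, 2005) before Andersen (May 3, 2006).
Moreau and Tanaka are each Probationary, so the next rule applies.
Among Moreau and Tanaka, by accumulated service hours (higher first): Moreau (10101 hours) before Tanaka (2986 hours).
Sato and Yilmaz are each Journeyperson, so the next rule applies.
Among Sato and Yilmaz, by accumulated service hours (higher first): Sato (9259 hours) before Yilmaz (4556 hours).
Horvat and Chaudhari both have classification seniority date Apr 22, 1993, so the next rule applies.
Horvat and Chaudhari are each Operator, so the next rule applies.
Among Horvat and Chaudhari, by accumulated service hours (higher first): Horvat (32387 hours) before Chaudhari (14753 hours).
Full order: Quinn, Moreau, Tanaka, Leclerc, Sato, Yilmaz, Andersen, Horvat, Chaudhari.

Quinn, Moreau, Tanaka, Leclerc, Sato, Yilmaz, Andersen, Horvat, Chaudhari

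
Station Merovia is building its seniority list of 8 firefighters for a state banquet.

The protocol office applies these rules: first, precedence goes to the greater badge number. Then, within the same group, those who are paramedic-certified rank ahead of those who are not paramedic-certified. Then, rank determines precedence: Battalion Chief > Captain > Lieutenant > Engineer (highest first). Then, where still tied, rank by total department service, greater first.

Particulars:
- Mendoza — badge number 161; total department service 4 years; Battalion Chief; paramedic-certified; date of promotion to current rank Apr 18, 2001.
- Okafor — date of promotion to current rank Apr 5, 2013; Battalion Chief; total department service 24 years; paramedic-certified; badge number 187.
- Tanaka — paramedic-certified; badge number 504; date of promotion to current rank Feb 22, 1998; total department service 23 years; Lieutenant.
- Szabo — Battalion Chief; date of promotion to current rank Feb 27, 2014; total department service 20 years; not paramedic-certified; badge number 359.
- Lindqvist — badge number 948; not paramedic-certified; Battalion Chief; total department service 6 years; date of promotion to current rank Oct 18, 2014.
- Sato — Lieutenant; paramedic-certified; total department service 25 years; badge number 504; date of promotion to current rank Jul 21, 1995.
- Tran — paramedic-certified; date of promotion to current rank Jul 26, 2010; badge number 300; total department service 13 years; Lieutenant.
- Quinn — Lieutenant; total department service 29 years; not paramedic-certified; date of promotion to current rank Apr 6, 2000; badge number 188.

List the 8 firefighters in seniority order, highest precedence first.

By badge number (higher first): Lindqvist (948); then Sato and Tanaka (both 504); then Szabo (359); then Tran (300); then Quinn (188); then Okafor (187); then Mendoza (161).
Sato and Tanaka are each paramedic-certified, so the next rule applies.
Sato and Tanaka are each Lieutenant, so the next rule applies.
Among Sato and Tanaka, by total department service (higher first): Sato (25 years) before Tanaka (23 years).
Full order: Lindqvist, Sato, Tanaka, Szabo, Tran, Quinn, Okafor, Mendoza.

Lindqvist, Sato, Tanaka, Szabo, Tran, Quinn, Okafor, Mendoza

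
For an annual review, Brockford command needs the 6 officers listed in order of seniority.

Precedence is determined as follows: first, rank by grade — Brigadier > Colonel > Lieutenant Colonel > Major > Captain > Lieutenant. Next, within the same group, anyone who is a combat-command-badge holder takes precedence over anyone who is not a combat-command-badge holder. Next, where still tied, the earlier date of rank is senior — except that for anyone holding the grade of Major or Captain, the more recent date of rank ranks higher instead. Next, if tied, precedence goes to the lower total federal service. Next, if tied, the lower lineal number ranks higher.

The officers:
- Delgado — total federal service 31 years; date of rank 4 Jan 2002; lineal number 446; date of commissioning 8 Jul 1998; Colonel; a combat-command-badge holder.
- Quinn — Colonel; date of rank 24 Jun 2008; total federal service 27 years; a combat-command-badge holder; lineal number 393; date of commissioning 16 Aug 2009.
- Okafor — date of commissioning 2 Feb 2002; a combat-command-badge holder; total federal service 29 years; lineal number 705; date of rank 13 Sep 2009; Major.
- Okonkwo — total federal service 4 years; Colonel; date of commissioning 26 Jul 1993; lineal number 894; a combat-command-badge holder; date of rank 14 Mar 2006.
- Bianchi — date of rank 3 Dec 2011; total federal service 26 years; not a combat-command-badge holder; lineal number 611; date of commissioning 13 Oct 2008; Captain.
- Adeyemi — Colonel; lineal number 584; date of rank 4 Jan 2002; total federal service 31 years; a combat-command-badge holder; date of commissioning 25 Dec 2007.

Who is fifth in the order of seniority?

By grade: Delgado, Adeyemi, Okonkwo and Quinn (Colonel); then Okafor (Major); then Bianchi (Captain).
Delgado, Adeyemi, Okonkwo and Quinn are each a combat-command-badge holder, so the next rule applies.
Among Delgado, Adeyemi, Okonkwo and Quinn, by date of rank (earlier first): Delgado and Adeyemi (4 Jan 2002) before Okonkwo (14 Mar 2006) before Quinn (24 Jun 2008).
Delgado and Adeyemi both have total federal service 31 years, so the next rule applies.
Among Delgado and Adeyemi, by lineal number (lower first): Delgado (446) before Adeyemi (584).
Order: Delgado, Adeyemi, Okonkwo, Quinn, Okafor, Bianchi.

Okafor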